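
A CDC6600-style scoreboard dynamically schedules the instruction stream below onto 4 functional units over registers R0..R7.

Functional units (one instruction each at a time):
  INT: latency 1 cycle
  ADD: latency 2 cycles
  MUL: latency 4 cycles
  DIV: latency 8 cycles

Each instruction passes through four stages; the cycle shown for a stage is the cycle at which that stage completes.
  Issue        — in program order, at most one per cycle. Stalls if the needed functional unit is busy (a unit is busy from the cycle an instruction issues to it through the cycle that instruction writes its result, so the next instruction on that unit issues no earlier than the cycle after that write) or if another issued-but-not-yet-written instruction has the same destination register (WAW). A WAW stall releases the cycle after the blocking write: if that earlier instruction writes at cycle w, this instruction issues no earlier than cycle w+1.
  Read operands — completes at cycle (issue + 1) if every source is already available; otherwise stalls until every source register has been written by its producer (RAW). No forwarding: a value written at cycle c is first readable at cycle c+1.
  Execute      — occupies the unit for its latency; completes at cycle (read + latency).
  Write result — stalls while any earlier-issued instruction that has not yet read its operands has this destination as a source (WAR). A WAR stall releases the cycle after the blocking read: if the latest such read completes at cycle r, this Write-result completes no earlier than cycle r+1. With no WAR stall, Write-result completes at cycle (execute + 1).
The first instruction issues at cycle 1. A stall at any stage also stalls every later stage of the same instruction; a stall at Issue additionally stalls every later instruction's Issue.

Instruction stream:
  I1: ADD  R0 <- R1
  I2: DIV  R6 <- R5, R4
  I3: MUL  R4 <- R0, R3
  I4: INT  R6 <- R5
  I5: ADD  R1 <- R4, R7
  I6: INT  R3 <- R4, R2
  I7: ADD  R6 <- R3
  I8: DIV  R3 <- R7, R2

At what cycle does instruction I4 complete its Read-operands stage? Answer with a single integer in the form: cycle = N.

t=1  I1 dispatched to ADD
t=2  I1 operands ready · I2 dispatched to DIV
t=3  I2 operands ready · I3 dispatched to MUL
t=4  I1 complete
t=5  R0←I1
t=6  I3 operands ready
t=10  I3 complete
t=11  I2 complete · R4←I3
t=12  R6←I2
t=13  I4 dispatched to INT
t=14  I4 operands ready · I5 dispatched to ADD
t=15  I4 complete · I5 operands ready
t=16  R6←I4
t=17  I5 complete · I6 dispatched to INT
t=18  R1←I5 · I6 operands ready
t=19  I6 complete · I7 dispatched to ADD
t=20  R3←I6
t=21  I7 operands ready · I8 dispatched to DIV
t=22  I8 operands ready
t=23  I7 complete
t=24  R6←I7
t=30  I8 complete
t=31  R3←I8

cycle = 14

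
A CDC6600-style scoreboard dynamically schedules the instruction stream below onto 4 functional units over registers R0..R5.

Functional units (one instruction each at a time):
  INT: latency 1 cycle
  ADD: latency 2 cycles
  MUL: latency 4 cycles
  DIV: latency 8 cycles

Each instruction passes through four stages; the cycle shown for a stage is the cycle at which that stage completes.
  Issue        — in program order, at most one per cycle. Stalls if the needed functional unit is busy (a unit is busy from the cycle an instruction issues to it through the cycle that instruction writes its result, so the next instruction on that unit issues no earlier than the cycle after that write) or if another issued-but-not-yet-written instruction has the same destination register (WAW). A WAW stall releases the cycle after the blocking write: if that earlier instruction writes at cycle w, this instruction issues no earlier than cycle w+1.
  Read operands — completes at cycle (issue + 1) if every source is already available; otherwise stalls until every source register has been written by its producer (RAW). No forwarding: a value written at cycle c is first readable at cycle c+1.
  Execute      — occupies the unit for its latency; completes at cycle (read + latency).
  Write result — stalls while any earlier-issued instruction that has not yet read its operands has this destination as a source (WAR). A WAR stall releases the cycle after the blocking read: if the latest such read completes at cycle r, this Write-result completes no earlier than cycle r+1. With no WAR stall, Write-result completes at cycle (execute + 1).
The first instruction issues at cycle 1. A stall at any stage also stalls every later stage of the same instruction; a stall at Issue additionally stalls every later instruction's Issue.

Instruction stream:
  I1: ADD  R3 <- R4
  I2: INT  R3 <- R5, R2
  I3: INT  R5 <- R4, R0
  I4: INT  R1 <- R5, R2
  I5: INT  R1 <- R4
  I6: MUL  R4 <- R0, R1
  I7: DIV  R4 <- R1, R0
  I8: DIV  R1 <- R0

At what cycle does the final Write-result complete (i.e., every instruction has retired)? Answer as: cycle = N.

cycle = 49

cycle 1: I1 issues→ADD
cycle 2: I1 reads
cycle 4: I1 exec-done
cycle 5: I1 writes R3
cycle 6: I2 issues→INT
cycle 7: I2 reads
cycle 8: I2 exec-done
cycle 9: I2 writes R3
cycle 10: I3 issues→INT
cycle 11: I3 reads
cycle 12: I3 exec-done
cycle 13: I3 writes R5
cycle 14: I4 issues→INT
cycle 15: I4 reads
cycle 16: I4 exec-done
cycle 17: I4 writes R1
cycle 18: I5 issues→INT
cycle 19: I5 reads, I6 issues→MUL
cycle 20: I5 exec-done
cycle 21: I5 writes R1
cycle 22: I6 reads
cycle 26: I6 exec-done
cycle 27: I6 writes R4
cycle 28: I7 issues→DIV
cycle 29: I7 reads
cycle 37: I7 exec-done
cycle 38: I7 writes R4
cycle 39: I8 issues→DIV
cycle 40: I8 reads
cycle 48: I8 exec-done
cycle 49: I8 writes R1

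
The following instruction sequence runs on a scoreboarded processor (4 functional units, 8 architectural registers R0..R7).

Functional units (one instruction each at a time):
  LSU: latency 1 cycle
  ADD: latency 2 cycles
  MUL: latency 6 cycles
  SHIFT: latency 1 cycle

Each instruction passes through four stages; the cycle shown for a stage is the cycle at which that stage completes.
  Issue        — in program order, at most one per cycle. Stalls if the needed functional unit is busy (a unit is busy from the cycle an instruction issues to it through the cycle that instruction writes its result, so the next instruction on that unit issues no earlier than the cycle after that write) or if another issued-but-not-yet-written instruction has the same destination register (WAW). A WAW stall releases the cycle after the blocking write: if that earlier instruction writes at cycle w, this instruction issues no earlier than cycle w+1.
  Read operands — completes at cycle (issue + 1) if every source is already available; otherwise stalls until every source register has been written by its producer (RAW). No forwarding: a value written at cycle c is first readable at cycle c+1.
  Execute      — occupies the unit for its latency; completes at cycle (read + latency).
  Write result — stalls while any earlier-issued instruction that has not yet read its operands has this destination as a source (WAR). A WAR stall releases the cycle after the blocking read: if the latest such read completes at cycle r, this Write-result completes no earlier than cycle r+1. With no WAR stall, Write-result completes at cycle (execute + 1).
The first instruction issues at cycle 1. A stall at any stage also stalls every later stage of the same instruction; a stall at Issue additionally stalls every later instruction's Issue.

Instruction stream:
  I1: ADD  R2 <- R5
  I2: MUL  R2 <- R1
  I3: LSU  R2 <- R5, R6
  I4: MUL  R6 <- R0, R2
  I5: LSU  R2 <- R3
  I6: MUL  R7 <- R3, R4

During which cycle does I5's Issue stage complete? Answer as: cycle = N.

[1] I1 issues→ADD
[2] I1 reads
[4] I1 exec-done
[5] I1 writes R2
[6] I2 issues→MUL
[7] I2 reads
[13] I2 exec-done
[14] I2 writes R2
[15] I3 issues→LSU
[16] I3 reads · I4 issues→MUL
[17] I3 exec-done
[18] I3 writes R2
[19] I4 reads · I5 issues→LSU
[20] I5 reads
[21] I5 exec-done
[22] I5 writes R2
[25] I4 exec-done
[26] I4 writes R6
[27] I6 issues→MUL
[28] I6 reads
[34] I6 exec-done
[35] I6 writes R7

cycle = 19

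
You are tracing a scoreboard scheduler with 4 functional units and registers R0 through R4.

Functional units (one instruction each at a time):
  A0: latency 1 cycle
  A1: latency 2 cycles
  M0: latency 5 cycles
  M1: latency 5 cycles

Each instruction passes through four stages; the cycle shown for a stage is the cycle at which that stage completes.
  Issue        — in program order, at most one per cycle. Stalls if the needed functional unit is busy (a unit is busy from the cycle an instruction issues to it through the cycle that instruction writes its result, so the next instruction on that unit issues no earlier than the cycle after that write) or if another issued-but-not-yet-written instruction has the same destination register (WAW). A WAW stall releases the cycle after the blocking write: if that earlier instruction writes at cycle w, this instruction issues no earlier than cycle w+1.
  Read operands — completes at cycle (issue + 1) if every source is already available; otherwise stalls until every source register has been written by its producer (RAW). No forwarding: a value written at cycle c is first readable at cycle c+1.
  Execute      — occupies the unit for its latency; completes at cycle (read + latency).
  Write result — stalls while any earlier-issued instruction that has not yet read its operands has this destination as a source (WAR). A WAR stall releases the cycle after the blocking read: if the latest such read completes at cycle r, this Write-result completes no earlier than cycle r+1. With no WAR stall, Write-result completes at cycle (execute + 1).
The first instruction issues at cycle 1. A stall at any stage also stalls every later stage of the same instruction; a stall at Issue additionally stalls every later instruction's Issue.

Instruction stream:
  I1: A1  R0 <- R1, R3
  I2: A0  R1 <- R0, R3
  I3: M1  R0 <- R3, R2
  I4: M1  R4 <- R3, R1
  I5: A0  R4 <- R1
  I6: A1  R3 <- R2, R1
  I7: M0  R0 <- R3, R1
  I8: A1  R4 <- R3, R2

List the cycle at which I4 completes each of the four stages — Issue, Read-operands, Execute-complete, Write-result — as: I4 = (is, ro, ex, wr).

I4 = (14, 15, 20, 21)

t=1  issue I1 (A1)
t=2  I1 read-ops | issue I2 (A0)
t=4  I1 finished on A1
t=5  I1→R0
t=6  I2 read-ops | issue I3 (M1)
t=7  I2 finished on A0 | I3 read-ops
t=8  I2→R1
t=12  I3 finished on M1
t=13  I3→R0
t=14  issue I4 (M1)
t=15  I4 read-ops
t=20  I4 finished on M1
t=21  I4→R4
t=22  issue I5 (A0)
t=23  I5 read-ops | issue I6 (A1)
t=24  I5 finished on A0 | I6 read-ops | issue I7 (M0)
t=25  I5→R4
t=26  I6 finished on A1
t=27  I6→R3
t=28  I7 read-ops | issue I8 (A1)
t=29  I8 read-ops
t=31  I8 finished on A1
t=32  I8→R4
t=33  I7 finished on M0
t=34  I7→R0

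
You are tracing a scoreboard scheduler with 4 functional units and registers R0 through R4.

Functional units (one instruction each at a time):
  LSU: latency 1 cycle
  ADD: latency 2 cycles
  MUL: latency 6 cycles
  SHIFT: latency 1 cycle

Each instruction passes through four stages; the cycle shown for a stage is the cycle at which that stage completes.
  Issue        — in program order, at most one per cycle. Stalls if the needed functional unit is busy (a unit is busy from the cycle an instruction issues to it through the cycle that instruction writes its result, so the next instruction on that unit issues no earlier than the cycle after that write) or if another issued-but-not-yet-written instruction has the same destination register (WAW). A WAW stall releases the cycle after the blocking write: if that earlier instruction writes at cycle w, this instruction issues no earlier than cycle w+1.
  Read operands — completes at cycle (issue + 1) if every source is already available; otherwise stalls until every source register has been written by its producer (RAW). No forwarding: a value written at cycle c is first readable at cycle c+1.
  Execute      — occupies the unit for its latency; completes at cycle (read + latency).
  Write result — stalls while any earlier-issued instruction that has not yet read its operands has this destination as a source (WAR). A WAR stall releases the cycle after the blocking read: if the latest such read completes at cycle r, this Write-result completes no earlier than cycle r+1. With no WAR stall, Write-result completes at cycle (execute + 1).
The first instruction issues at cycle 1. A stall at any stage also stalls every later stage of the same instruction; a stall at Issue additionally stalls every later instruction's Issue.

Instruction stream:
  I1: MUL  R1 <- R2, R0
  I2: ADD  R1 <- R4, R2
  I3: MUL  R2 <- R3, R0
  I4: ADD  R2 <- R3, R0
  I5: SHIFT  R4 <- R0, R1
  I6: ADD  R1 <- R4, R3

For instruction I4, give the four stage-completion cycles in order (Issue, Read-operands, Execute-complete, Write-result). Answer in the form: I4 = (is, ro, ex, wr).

  I1 | 1 | 2 | 8 | 9
  I2 | 10 | 11 | 13 | 14   WAW R1: wait I1 write@9
  I3 | 11 | 12 | 18 | 19
  I4 | 20 | 21 | 23 | 24   WAW R2: wait I3 write@19
  I5 | 21 | 22 | 23 | 24
  I6 | 25 | 26 | 28 | 29   struct: ADD busy until I4 writes@24

I4 = (20, 21, 23, 24)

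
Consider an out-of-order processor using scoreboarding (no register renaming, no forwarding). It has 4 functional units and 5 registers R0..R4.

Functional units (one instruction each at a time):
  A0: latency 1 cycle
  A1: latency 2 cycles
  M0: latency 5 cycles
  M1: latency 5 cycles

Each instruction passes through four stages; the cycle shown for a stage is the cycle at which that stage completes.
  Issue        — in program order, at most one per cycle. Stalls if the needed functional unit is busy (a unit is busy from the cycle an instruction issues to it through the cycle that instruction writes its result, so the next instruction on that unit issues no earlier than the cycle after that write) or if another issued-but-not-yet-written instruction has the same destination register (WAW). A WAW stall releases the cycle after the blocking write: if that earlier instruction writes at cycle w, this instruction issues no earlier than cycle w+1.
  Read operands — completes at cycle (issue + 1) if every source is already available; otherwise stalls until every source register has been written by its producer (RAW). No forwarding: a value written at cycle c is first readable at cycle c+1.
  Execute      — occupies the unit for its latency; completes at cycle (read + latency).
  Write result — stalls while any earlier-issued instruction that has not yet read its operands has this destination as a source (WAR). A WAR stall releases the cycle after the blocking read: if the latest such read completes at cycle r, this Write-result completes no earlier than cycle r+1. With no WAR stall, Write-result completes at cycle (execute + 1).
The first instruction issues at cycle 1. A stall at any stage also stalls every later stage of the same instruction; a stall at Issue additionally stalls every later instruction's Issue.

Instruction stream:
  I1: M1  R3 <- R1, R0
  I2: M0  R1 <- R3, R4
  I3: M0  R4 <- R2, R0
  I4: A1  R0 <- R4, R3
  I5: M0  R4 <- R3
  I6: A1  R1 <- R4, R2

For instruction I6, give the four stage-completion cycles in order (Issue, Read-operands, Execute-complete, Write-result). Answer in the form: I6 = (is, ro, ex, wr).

I6 = (28, 32, 34, 35)

cycle 1: I1→M1
cycle 2: I1 RO; I2→M0
cycle 7: I1 EX
cycle 8: I1 WR R3
cycle 9: I2 RO
cycle 14: I2 EX
cycle 15: I2 WR R1
cycle 16: I3→M0
cycle 17: I3 RO; I4→A1
cycle 22: I3 EX
cycle 23: I3 WR R4
cycle 24: I4 RO; I5→M0
cycle 25: I5 RO
cycle 26: I4 EX
cycle 27: I4 WR R0
cycle 28: I6→A1
cycle 30: I5 EX
cycle 31: I5 WR R4
cycle 32: I6 RO
cycle 34: I6 EX
cycle 35: I6 WR R1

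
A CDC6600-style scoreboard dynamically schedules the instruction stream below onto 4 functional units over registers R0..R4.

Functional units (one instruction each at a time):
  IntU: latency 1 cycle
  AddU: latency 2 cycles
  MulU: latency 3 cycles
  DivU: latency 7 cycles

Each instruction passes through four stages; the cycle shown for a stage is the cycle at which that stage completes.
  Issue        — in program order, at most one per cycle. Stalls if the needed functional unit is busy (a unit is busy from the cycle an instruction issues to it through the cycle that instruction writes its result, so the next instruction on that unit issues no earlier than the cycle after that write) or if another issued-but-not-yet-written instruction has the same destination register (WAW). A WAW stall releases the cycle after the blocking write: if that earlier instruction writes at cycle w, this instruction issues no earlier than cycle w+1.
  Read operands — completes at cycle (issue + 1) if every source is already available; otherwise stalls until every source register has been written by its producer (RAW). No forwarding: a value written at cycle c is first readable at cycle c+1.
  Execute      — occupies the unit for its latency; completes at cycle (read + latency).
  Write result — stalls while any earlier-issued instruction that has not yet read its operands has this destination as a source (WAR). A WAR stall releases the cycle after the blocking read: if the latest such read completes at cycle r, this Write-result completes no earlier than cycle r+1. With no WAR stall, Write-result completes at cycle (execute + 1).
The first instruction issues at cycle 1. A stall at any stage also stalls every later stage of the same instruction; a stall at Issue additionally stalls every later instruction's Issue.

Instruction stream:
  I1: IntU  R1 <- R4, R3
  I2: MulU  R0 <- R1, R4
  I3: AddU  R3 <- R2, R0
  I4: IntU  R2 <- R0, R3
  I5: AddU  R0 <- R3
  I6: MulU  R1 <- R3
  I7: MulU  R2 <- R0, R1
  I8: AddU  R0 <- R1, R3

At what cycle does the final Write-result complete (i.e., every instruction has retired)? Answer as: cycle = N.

t=1  I1 issues→IntU
t=2  I1 reads; I2 issues→MulU
t=3  I1 exec-done; I3 issues→AddU
t=4  I1 writes R1
t=5  I2 reads; I4 issues→IntU
t=8  I2 exec-done
t=9  I2 writes R0
t=10  I3 reads
t=12  I3 exec-done
t=13  I3 writes R3
t=14  I4 reads; I5 issues→AddU
t=15  I4 exec-done; I5 reads; I6 issues→MulU
t=16  I4 writes R2; I6 reads
t=17  I5 exec-done
t=18  I5 writes R0
t=19  I6 exec-done
t=20  I6 writes R1
t=21  I7 issues→MulU
t=22  I7 reads; I8 issues→AddU
t=23  I8 reads
t=25  I7 exec-done; I8 exec-done
t=26  I7 writes R2; I8 writes R0

cycle = 26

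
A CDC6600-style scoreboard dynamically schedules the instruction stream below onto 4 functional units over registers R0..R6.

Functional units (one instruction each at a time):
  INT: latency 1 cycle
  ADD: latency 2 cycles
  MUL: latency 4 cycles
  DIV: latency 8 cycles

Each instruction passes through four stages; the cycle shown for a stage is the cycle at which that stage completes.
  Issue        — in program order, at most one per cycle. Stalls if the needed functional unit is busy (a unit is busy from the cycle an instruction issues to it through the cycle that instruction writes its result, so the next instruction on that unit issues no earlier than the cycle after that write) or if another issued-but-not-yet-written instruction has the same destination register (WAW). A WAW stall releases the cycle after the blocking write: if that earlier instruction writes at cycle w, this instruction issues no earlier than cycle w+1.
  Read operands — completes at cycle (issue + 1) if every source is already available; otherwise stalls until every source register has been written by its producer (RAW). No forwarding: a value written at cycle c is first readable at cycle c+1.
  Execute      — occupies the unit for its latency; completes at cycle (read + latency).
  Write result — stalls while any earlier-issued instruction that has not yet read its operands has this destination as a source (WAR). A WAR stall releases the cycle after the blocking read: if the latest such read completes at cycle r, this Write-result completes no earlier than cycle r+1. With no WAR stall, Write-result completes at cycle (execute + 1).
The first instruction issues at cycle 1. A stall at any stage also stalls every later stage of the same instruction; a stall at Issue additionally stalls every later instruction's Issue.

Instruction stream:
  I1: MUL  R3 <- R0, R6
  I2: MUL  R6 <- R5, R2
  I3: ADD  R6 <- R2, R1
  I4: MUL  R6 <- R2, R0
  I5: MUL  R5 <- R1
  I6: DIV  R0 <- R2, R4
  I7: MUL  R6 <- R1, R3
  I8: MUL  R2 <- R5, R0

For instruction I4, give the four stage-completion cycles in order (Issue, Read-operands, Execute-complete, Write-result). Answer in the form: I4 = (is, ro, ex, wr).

  I1 | 1 | 2 | 6 | 7
  I2 | 8 | 9 | 13 | 14   struct: MUL busy until I1 writes@7
  I3 | 15 | 16 | 18 | 19   WAW R6: wait I2 write@14
  I4 | 20 | 21 | 25 | 26   WAW R6: wait I3 write@19
  I5 | 27 | 28 | 32 | 33   struct: MUL busy until I4 writes@26
  I6 | 28 | 29 | 37 | 38
  I7 | 34 | 35 | 39 | 40   struct: MUL busy until I5 writes@33
  I8 | 41 | 42 | 46 | 47   struct: MUL busy until I7 writes@40

I4 = (20, 21, 25, 26)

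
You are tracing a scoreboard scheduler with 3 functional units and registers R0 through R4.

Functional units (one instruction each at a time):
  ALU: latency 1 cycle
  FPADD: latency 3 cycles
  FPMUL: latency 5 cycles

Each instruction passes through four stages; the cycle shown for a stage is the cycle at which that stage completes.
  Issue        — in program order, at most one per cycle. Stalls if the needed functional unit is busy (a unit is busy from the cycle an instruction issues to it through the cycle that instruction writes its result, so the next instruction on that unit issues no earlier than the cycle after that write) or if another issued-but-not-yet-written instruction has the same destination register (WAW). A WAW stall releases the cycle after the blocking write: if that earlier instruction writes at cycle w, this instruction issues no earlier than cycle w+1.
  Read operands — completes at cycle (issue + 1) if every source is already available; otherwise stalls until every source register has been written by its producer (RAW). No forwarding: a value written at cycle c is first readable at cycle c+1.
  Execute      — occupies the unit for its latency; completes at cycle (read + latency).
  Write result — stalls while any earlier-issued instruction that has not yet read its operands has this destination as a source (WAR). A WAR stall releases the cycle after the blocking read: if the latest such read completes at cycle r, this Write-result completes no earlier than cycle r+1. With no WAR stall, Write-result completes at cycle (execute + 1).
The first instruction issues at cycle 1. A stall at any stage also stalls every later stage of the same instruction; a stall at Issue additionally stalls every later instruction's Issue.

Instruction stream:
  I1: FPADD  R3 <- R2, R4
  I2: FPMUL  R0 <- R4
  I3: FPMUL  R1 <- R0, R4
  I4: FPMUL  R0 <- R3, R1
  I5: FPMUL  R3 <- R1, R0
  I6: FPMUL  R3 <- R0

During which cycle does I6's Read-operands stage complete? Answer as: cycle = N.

c1: I1 dispatched to FPADD
c2: I1 operands ready, I2 dispatched to FPMUL
c3: I2 operands ready
c5: I1 complete
c6: R3←I1
c8: I2 complete
c9: R0←I2
c10: I3 dispatched to FPMUL
c11: I3 operands ready
c16: I3 complete
c17: R1←I3
c18: I4 dispatched to FPMUL
c19: I4 operands ready
c24: I4 complete
c25: R0←I4
c26: I5 dispatched to FPMUL
c27: I5 operands ready
c32: I5 complete
c33: R3←I5
c34: I6 dispatched to FPMUL
c35: I6 operands ready
c40: I6 complete
c41: R3←I6

cycle = 35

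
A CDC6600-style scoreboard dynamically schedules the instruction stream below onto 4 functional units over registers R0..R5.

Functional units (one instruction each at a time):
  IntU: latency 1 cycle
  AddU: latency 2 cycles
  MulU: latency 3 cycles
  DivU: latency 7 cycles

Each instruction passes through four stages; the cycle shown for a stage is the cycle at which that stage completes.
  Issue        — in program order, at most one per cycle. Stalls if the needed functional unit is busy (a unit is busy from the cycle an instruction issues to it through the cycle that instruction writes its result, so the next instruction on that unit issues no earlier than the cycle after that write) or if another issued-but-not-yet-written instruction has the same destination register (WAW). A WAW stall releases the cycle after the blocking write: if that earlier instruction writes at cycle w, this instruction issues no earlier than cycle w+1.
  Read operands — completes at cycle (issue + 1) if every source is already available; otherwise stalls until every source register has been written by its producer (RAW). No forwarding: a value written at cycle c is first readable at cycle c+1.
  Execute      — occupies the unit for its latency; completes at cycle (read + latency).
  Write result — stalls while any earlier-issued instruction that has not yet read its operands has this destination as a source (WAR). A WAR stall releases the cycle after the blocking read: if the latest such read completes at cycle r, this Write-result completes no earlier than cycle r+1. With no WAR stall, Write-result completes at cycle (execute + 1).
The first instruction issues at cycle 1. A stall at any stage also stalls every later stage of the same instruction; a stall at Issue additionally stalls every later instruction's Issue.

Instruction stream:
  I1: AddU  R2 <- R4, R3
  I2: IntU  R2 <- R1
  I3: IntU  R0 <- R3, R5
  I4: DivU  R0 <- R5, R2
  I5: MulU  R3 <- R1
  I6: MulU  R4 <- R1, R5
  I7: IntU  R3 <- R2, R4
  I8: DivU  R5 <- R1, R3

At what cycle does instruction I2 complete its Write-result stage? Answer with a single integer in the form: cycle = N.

c1: I1 dispatched to AddU
c2: I1 operands ready
c4: I1 complete
c5: R2←I1
c6: I2 dispatched to IntU
c7: I2 operands ready
c8: I2 complete
c9: R2←I2
c10: I3 dispatched to IntU
c11: I3 operands ready
c12: I3 complete
c13: R0←I3
c14: I4 dispatched to DivU
c15: I4 operands ready; I5 dispatched to MulU
c16: I5 operands ready
c19: I5 complete
c20: R3←I5
c21: I6 dispatched to MulU
c22: I4 complete; I6 operands ready; I7 dispatched to IntU
c23: R0←I4
c24: I8 dispatched to DivU
c25: I6 complete
c26: R4←I6
c27: I7 operands ready
c28: I7 complete
c29: R3←I7
c30: I8 operands ready
c37: I8 complete
c38: R5←I8

cycle = 9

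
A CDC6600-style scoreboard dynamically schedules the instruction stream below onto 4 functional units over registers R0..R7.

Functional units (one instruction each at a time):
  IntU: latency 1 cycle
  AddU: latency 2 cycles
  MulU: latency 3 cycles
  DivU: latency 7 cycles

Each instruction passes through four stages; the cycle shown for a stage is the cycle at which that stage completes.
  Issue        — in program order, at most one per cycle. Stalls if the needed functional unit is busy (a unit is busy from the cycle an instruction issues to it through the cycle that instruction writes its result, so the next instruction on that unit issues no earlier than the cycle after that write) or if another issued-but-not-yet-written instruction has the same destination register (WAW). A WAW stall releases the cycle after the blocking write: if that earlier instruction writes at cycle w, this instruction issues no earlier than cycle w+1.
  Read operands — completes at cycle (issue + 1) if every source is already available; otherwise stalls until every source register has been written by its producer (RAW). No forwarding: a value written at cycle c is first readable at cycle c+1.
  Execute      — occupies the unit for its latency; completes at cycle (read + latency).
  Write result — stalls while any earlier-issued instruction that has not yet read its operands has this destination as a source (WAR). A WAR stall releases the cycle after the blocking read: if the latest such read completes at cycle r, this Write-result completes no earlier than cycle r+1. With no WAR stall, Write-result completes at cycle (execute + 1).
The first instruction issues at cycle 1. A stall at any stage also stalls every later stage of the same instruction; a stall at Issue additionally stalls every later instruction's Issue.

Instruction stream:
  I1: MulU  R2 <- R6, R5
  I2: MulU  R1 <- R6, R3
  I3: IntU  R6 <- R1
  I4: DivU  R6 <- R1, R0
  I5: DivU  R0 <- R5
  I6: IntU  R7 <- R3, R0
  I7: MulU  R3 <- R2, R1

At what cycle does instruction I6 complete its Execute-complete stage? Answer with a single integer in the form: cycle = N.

cycle = 37

[1] I1→MulU
[2] I1 RO
[5] I1 EX
[6] I1 WR R2
[7] I2→MulU
[8] I2 RO; I3→IntU
[11] I2 EX
[12] I2 WR R1
[13] I3 RO
[14] I3 EX
[15] I3 WR R6
[16] I4→DivU
[17] I4 RO
[24] I4 EX
[25] I4 WR R6
[26] I5→DivU
[27] I5 RO; I6→IntU
[28] I7→MulU
[29] I7 RO
[32] I7 EX
[34] I5 EX
[35] I5 WR R0
[36] I6 RO
[37] I6 EX; I7 WR R3
[38] I6 WR R7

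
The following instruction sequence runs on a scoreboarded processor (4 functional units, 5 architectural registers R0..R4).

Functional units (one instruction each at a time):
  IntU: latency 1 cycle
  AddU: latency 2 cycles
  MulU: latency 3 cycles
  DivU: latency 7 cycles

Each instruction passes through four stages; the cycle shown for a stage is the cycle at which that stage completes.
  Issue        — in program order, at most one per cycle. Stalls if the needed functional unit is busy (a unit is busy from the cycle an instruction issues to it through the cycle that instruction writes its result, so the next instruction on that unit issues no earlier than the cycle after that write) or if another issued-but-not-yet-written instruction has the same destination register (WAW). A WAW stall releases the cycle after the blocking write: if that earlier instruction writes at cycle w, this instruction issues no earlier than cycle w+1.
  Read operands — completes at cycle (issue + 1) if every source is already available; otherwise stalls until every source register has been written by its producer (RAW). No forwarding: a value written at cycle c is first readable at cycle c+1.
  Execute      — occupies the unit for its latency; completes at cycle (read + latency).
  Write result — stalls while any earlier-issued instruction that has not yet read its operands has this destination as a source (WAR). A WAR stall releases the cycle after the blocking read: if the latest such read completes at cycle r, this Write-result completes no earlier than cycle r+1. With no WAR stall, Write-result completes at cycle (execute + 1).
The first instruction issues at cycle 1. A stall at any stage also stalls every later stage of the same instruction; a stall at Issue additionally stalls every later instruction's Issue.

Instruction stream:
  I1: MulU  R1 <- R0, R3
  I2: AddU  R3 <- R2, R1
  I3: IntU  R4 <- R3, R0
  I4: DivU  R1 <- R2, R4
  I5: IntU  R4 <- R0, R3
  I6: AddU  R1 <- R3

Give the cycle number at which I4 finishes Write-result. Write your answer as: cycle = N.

cycle = 22

c1: I1 issues→MulU
c2: I1 reads; I2 issues→AddU
c3: I3 issues→IntU
c5: I1 exec-done
c6: I1 writes R1
c7: I2 reads; I4 issues→DivU
c9: I2 exec-done
c10: I2 writes R3
c11: I3 reads
c12: I3 exec-done
c13: I3 writes R4
c14: I4 reads; I5 issues→IntU
c15: I5 reads
c16: I5 exec-done
c17: I5 writes R4
c21: I4 exec-done
c22: I4 writes R1
c23: I6 issues→AddU
c24: I6 reads
c26: I6 exec-done
c27: I6 writes R1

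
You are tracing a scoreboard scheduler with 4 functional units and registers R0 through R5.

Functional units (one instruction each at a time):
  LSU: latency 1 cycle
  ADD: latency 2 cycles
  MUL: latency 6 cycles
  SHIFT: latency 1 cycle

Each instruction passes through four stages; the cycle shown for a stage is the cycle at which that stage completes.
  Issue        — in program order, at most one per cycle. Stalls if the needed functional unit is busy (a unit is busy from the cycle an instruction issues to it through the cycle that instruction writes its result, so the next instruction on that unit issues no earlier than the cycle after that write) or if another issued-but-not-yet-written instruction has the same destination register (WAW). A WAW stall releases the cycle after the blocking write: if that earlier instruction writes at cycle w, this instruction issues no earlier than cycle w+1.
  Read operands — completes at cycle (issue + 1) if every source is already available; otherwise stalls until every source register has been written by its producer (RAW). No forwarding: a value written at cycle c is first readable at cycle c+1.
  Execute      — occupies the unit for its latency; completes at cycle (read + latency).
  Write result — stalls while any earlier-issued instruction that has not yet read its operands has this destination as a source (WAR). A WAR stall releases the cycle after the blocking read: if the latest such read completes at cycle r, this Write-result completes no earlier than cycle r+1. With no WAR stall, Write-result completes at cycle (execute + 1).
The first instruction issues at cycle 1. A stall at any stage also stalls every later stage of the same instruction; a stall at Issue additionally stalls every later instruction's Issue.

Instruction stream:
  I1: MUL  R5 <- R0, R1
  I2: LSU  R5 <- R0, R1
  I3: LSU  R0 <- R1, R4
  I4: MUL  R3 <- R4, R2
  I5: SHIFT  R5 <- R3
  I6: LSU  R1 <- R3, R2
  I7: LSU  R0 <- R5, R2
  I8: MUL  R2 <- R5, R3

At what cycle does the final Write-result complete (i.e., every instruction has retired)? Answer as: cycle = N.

cycle = 36

  I1 | 1 | 2 | 8 | 9
  I2 | 10 | 11 | 12 | 13   WAW R5: wait I1 write@9
  I3 | 14 | 15 | 16 | 17   struct: LSU busy until I2 writes@13
  I4 | 15 | 16 | 22 | 23
  I5 | 16 | 24 | 25 | 26   RAW R3: wait I4 write@23
  I6 | 18 | 24 | 25 | 26   struct: LSU busy until I3 writes@17 · RAW R3: wait I4 write@23
  I7 | 27 | 28 | 29 | 30   struct: LSU busy until I6 writes@26
  I8 | 28 | 29 | 35 | 36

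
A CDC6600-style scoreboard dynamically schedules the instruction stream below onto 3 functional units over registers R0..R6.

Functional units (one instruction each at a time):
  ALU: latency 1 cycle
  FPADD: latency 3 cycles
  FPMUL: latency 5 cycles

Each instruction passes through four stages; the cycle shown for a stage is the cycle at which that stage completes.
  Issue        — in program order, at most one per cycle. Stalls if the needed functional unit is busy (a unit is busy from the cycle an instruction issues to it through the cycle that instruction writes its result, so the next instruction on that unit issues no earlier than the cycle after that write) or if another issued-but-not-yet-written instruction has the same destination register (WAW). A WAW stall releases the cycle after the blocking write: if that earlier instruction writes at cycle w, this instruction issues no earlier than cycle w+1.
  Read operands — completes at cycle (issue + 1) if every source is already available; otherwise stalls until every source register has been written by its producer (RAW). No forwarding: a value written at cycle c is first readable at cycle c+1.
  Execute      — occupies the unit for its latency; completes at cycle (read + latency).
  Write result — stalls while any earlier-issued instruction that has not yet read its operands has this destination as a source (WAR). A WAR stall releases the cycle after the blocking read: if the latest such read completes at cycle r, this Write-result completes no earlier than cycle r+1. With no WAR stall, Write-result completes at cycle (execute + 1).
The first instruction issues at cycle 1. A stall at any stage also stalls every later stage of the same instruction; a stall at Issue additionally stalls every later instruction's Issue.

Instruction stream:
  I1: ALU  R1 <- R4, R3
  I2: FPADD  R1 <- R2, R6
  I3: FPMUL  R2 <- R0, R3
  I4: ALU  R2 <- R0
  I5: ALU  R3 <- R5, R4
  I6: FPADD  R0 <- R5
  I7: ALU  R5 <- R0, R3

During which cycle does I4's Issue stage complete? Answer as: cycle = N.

  I1 | 1 | 2 | 3 | 4
  I2 | 5 | 6 | 9 | 10   WAW R1: wait I1 write@4
  I3 | 6 | 7 | 12 | 13
  I4 | 14 | 15 | 16 | 17   WAW R2: wait I3 write@13
  I5 | 18 | 19 | 20 | 21   struct: ALU busy until I4 writes@17
  I6 | 19 | 20 | 23 | 24
  I7 | 22 | 25 | 26 | 27   struct: ALU busy until I5 writes@21 · RAW R0: wait I6 write@24

cycle = 14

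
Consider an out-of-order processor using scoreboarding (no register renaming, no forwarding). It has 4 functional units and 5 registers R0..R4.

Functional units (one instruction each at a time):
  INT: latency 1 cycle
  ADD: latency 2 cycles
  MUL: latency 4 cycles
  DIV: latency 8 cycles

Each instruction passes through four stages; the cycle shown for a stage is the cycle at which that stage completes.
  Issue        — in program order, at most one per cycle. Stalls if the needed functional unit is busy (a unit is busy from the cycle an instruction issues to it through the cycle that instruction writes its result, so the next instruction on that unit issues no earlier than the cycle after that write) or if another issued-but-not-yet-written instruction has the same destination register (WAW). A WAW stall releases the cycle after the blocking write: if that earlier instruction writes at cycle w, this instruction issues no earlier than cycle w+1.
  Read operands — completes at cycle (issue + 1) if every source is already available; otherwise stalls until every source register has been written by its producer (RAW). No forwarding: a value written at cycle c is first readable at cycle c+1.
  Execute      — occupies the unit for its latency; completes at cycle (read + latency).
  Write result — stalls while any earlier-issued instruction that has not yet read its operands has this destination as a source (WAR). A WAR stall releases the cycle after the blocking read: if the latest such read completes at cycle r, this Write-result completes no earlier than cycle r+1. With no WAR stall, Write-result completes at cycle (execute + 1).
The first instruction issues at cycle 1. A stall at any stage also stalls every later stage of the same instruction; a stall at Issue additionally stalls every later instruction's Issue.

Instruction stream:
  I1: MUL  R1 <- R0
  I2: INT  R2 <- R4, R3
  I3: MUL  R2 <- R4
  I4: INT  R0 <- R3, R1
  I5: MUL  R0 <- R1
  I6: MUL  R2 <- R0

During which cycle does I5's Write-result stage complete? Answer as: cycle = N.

1) issue 1, read 2, done 6, write 7
2) issue 2, read 3, done 4, write 5
3) issue 8, read 9, done 13, write 14  <struct: MUL busy until I1 writes@7>
4) issue 9, read 10, done 11, write 12
5) issue 15, read 16, done 20, write 21  <struct: MUL busy until I3 writes@14>
6) issue 22, read 23, done 27, write 28  <struct: MUL busy until I5 writes@21>

cycle = 21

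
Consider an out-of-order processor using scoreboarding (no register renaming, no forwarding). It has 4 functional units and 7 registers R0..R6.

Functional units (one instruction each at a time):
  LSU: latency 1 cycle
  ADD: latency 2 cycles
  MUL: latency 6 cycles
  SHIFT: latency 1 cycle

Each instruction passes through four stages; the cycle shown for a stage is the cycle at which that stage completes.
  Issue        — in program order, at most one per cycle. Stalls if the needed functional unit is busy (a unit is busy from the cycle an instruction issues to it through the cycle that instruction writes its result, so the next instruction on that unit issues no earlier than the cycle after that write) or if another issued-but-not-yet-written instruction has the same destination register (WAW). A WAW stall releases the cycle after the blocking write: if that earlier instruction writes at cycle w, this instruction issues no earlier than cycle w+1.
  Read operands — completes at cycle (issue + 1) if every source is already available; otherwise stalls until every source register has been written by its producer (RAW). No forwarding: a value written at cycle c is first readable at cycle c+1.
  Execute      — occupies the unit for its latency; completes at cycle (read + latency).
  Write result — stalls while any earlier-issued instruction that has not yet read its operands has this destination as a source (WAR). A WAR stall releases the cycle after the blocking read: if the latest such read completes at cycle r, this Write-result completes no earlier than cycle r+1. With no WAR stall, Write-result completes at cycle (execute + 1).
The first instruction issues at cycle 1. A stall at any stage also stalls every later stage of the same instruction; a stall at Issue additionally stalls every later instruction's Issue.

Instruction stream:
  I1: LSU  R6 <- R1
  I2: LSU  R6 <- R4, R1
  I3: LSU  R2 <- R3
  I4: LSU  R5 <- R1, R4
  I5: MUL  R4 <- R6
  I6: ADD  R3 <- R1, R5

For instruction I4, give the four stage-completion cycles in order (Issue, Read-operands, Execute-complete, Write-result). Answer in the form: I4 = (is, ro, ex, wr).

I4 = (13, 14, 15, 16)

cycle 1: I1→LSU
cycle 2: I1 RO
cycle 3: I1 EX
cycle 4: I1 WR R6
cycle 5: I2→LSU
cycle 6: I2 RO
cycle 7: I2 EX
cycle 8: I2 WR R6
cycle 9: I3→LSU
cycle 10: I3 RO
cycle 11: I3 EX
cycle 12: I3 WR R2
cycle 13: I4→LSU
cycle 14: I4 RO · I5→MUL
cycle 15: I4 EX · I5 RO · I6→ADD
cycle 16: I4 WR R5
cycle 17: I6 RO
cycle 19: I6 EX
cycle 20: I6 WR R3
cycle 21: I5 EX
cycle 22: I5 WR R4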